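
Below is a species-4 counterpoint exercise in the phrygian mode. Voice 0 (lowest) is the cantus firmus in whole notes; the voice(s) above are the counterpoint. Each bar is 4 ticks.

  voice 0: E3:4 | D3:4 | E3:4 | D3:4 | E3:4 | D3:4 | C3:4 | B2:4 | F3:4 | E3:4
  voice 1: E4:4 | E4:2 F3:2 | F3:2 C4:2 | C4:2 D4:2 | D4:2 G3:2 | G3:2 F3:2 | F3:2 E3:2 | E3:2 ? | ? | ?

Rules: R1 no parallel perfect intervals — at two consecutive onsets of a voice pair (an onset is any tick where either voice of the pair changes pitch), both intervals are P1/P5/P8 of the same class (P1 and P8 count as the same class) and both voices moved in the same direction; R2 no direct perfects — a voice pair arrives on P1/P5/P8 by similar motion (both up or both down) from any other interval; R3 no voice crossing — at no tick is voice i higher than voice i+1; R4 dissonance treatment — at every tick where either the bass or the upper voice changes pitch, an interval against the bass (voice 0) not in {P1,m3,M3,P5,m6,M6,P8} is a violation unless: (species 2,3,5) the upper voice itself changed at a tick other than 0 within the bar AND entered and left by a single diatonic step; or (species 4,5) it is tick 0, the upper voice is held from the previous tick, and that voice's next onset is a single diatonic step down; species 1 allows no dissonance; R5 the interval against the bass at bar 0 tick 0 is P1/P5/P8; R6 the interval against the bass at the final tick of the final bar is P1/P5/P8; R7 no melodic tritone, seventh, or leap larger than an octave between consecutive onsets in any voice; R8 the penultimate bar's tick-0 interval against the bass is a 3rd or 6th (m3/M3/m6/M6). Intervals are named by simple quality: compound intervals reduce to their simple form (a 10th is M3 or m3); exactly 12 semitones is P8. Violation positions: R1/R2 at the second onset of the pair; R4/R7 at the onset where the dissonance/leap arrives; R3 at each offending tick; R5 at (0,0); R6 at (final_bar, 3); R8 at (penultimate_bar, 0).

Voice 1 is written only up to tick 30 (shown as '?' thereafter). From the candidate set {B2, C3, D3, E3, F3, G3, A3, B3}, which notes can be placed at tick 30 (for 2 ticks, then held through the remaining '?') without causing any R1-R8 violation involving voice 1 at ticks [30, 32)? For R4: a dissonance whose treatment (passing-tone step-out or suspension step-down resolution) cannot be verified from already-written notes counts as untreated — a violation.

B2: legal
C3: violates R4
D3: legal
E3: legal
F3: violates R4
G3: legal
A3: violates R4
B3: legal

{B2, B3, D3, E3, G3}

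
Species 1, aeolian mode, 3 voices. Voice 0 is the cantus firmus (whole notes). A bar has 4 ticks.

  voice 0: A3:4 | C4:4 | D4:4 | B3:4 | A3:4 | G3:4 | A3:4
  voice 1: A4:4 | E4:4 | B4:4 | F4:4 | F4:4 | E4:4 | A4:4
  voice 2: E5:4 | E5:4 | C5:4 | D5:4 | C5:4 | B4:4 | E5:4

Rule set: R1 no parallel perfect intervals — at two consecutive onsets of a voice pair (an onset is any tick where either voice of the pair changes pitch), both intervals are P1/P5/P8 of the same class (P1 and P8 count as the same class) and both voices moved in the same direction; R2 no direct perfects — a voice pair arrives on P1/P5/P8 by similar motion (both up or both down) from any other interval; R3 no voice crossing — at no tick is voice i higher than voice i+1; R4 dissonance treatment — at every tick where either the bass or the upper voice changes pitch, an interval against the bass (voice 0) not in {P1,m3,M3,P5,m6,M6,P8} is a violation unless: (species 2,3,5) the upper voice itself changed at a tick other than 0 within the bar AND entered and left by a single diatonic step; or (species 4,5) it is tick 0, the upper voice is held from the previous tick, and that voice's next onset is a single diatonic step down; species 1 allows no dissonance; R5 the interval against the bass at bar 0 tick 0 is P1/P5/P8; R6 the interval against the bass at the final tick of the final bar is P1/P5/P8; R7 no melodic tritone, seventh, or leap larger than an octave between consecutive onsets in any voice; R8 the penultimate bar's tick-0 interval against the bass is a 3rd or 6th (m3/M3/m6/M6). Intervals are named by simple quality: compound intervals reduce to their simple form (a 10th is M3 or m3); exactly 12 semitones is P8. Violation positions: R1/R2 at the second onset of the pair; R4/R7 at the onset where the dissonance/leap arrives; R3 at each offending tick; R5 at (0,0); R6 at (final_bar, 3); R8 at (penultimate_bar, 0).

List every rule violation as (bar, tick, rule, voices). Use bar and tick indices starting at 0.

(2, 0, R4, (0, 2))
(3, 0, R4, (0, 1))
(3, 0, R7, (1,))
(5, 0, R1, (1, 2))
(6, 0, R1, (1, 2))
(6, 0, R2, (0, 1))
(6, 0, R2, (0, 2))

bar 0: v0=A3 v1=A4 v2=E5 downbeat P5
bar 1: v0=C4 v1=E4 v2=E5 downbeat M3
bar 2: v0=D4 v1=B4 v2=C5 downbeat m7
bar 3: v0=B3 v1=F4 v2=D5 downbeat m3
bar 4: v0=A3 v1=F4 v2=C5 downbeat m3
bar 5: v0=G3 v1=E4 v2=B4 downbeat M3
bar 6: v0=A3 v1=A4 v2=E5 downbeat P5
  -> R4 @ bar 2 tick 0 v(0, 2): D4/C5 m7 untreated
  -> R4 @ bar 3 tick 0 v(0, 1): B3/F4 TT untreated
  -> R7 @ bar 3 tick 0 v(1,): B4->F4 leap 6st
  -> R1 @ bar 5 tick 0 v(1, 2): F4/C5 P5 -> E4/B4 P5 similar
  -> R1 @ bar 6 tick 0 v(1, 2): E4/B4 P5 -> A4/E5 P5 similar
  -> R2 @ bar 6 tick 0 v(0, 1): G3/E4 M6 -> A3/A4 P8 similar
  -> R2 @ bar 6 tick 0 v(0, 2): G3/B4 M3 -> A3/E5 P5 similar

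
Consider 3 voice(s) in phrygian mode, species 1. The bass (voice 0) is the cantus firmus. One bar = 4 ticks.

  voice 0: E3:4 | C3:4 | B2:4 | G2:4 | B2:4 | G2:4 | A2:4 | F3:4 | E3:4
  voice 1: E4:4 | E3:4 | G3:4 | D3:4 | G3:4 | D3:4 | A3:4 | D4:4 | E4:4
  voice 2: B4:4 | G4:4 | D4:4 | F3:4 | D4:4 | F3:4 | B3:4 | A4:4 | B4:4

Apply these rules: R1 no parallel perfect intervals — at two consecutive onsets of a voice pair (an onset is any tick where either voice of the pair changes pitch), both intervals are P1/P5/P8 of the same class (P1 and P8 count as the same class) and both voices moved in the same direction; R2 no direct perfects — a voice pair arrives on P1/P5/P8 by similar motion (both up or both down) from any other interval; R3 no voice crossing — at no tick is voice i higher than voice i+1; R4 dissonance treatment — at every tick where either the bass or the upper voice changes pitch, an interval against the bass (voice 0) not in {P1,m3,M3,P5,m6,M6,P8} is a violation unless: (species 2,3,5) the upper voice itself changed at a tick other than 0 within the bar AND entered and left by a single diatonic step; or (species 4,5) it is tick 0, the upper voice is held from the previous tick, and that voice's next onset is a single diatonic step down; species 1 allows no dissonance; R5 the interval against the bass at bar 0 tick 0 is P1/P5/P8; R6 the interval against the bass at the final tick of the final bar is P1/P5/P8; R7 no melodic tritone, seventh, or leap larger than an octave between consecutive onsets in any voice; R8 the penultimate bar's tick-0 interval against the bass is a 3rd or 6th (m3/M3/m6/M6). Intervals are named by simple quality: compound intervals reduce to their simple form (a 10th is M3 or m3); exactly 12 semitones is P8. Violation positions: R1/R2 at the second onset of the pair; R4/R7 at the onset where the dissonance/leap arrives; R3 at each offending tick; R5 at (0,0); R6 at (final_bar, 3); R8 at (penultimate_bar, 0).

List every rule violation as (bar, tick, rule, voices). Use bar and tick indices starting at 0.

(1, 0, R1, (0, 2))
(3, 0, R2, (0, 1))
(3, 0, R4, (0, 2))
(4, 0, R2, (1, 2))
(5, 0, R2, (0, 1))
(5, 0, R4, (0, 2))
(6, 0, R2, (0, 1))
(6, 0, R4, (0, 2))
(6, 0, R7, (2,))
(7, 0, R2, (1, 2))
(7, 0, R7, (2,))
(8, 0, R1, (1, 2))

bar 0: v0=E3 v1=E4 v2=B4 downbeat P5
bar 1: v0=C3 v1=E3 v2=G4 downbeat P5
bar 2: v0=B2 v1=G3 v2=D4 downbeat m3
bar 3: v0=G2 v1=D3 v2=F3 downbeat m7
bar 4: v0=B2 v1=G3 v2=D4 downbeat m3
bar 5: v0=G2 v1=D3 v2=F3 downbeat m7
bar 6: v0=A2 v1=A3 v2=B3 downbeat M2
bar 7: v0=F3 v1=D4 v2=A4 downbeat M3
bar 8: v0=E3 v1=E4 v2=B4 downbeat P5
  -> R1 @ bar 1 tick 0 v(0, 2): E3/B4 P5 -> C3/G4 P5 similar
  -> R2 @ bar 3 tick 0 v(0, 1): B2/G3 m6 -> G2/D3 P5 similar
  -> R4 @ bar 3 tick 0 v(0, 2): G2/F3 m7 untreated
  -> R2 @ bar 4 tick 0 v(1, 2): D3/F3 m3 -> G3/D4 P5 similar
  -> R2 @ bar 5 tick 0 v(0, 1): B2/G3 m6 -> G2/D3 P5 similar
  -> R4 @ bar 5 tick 0 v(0, 2): G2/F3 m7 untreated
  -> R2 @ bar 6 tick 0 v(0, 1): G2/D3 P5 -> A2/A3 P8 similar
  -> R4 @ bar 6 tick 0 v(0, 2): A2/B3 M2 untreated
  -> R7 @ bar 6 tick 0 v(2,): F3->B3 leap 6st
  -> R2 @ bar 7 tick 0 v(1, 2): A3/B3 M2 -> D4/A4 P5 similar
  -> R7 @ bar 7 tick 0 v(2,): B3->A4 leap 10st
  -> R1 @ bar 8 tick 0 v(1, 2): D4/A4 P5 -> E4/B4 P5 similar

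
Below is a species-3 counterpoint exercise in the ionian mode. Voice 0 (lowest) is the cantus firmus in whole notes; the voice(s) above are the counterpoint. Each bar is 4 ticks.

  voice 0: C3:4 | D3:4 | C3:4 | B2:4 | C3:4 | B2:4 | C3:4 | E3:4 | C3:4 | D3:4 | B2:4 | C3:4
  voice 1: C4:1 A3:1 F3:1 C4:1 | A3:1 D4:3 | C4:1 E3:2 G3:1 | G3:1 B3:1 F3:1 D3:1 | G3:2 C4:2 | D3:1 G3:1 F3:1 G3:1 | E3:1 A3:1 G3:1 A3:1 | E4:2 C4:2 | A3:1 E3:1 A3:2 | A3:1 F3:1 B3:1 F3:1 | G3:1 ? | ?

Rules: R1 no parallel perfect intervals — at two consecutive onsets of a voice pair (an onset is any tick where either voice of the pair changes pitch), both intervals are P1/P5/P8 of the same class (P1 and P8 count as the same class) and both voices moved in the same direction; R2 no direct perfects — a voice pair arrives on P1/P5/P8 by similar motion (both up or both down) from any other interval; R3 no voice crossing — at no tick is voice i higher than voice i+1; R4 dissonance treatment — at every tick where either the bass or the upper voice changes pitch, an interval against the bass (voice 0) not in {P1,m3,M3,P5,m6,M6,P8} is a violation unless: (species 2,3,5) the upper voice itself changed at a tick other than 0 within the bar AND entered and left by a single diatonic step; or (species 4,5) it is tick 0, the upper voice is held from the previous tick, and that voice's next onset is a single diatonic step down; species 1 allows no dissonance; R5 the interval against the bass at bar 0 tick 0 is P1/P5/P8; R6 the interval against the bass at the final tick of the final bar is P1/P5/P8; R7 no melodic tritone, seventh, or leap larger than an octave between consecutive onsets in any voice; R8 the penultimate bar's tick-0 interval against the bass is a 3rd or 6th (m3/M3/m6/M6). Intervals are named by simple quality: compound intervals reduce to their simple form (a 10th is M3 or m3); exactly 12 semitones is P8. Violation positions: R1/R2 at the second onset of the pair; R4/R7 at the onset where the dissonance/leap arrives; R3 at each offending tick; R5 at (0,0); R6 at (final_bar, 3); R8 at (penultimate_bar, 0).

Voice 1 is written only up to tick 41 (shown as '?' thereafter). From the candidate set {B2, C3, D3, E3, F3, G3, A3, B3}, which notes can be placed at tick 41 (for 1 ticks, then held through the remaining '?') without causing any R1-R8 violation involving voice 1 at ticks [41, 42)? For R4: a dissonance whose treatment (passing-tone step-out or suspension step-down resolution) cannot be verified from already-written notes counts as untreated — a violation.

{B2, B3, D3, G3}

B2: legal
C3: violates R4
D3: legal
E3: violates R4
F3: violates R4
G3: legal
A3: violates R4
B3: legal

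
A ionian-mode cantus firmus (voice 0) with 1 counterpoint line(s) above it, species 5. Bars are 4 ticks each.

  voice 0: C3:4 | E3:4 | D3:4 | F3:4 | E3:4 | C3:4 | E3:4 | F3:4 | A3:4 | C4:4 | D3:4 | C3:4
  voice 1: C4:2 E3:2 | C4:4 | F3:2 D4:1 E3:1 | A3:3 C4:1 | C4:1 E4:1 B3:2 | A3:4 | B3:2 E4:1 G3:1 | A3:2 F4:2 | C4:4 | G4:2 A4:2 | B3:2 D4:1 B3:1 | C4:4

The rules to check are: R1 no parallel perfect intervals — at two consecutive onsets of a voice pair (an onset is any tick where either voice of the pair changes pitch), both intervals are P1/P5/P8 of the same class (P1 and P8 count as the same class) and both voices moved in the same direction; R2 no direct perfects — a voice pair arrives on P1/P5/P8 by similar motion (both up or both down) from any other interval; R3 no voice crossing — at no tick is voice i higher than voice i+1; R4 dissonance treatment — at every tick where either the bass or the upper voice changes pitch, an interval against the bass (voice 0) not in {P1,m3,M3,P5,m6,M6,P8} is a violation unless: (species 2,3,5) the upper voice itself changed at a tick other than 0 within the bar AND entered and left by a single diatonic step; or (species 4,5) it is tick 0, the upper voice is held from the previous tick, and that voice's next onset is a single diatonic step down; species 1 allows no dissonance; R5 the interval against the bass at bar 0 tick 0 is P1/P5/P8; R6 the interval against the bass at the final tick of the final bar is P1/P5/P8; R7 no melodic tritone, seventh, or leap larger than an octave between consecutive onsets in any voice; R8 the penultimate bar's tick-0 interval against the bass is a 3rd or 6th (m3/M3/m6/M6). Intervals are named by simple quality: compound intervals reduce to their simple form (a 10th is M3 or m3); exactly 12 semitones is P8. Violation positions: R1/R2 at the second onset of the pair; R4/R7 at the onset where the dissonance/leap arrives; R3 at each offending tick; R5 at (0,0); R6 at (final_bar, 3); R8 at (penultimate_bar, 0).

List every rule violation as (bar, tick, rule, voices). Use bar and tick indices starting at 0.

(2, 3, R4, (0, 1))
(2, 3, R7, (1,))
(6, 0, R2, (0, 1))
(9, 0, R2, (0, 1))
(10, 0, R7, (0,))
(10, 0, R7, (1,))

bar 0: v0=C3 v1=C4 downbeat P8
bar 1: v0=E3 v1=C4 downbeat m6
bar 2: v0=D3 v1=F3 downbeat m3
bar 3: v0=F3 v1=A3 downbeat M3
bar 4: v0=E3 v1=C4 downbeat m6
bar 5: v0=C3 v1=A3 downbeat M6
bar 6: v0=E3 v1=B3 downbeat P5
bar 7: v0=F3 v1=A3 downbeat M3
bar 8: v0=A3 v1=C4 downbeat m3
bar 9: v0=C4 v1=G4 downbeat P5
bar 10: v0=D3 v1=B3 downbeat M6
bar 11: v0=C3 v1=C4 downbeat P8
  -> R4 @ bar 2 tick 3 v(0, 1): D3/E3 M2 untreated
  -> R7 @ bar 2 tick 3 v(1,): D4->E3 leap 10st
  -> R2 @ bar 6 tick 0 v(0, 1): C3/A3 M6 -> E3/B3 P5 similar
  -> R2 @ bar 9 tick 0 v(0, 1): A3/C4 m3 -> C4/G4 P5 similar
  -> R7 @ bar 10 tick 0 v(0,): C4->D3 leap 10st
  -> R7 @ bar 10 tick 0 v(1,): A4->B3 leap 10st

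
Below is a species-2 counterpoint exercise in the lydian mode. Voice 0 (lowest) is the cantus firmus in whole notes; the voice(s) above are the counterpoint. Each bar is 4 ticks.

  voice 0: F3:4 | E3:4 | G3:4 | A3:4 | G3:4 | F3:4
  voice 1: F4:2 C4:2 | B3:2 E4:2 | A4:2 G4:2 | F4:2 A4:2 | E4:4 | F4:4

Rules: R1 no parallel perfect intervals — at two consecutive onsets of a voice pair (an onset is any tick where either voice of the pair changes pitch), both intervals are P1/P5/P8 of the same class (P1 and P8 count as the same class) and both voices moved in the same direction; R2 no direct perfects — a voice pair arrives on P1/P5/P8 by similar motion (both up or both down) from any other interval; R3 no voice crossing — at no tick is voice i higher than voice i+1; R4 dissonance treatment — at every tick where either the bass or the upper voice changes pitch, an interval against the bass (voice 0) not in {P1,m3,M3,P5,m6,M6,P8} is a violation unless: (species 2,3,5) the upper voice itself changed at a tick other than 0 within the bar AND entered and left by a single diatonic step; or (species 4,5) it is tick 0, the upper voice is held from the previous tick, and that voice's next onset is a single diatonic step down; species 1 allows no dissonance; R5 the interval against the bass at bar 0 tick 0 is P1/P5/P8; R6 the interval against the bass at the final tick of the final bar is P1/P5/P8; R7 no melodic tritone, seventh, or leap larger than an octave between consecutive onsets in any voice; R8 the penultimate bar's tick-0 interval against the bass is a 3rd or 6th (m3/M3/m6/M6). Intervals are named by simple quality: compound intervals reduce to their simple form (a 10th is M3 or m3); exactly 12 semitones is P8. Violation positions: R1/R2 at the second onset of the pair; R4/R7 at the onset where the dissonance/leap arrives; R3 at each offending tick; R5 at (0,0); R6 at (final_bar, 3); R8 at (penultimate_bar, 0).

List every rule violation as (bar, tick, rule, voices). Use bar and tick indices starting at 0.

bar 0: v0=F3 v1=F4 downbeat P8
bar 1: v0=E3 v1=B3 downbeat P5
bar 2: v0=G3 v1=A4 downbeat M2
bar 3: v0=A3 v1=F4 downbeat m6
bar 4: v0=G3 v1=E4 downbeat M6
bar 5: v0=F3 v1=F4 downbeat P8
  -> R1 @ bar 1 tick 0 v(0, 1): F3/C4 P5 -> E3/B3 P5 similar
  -> R4 @ bar 2 tick 0 v(0, 1): G3/A4 M2 untreated

(1, 0, R1, (0, 1))
(2, 0, R4, (0, 1))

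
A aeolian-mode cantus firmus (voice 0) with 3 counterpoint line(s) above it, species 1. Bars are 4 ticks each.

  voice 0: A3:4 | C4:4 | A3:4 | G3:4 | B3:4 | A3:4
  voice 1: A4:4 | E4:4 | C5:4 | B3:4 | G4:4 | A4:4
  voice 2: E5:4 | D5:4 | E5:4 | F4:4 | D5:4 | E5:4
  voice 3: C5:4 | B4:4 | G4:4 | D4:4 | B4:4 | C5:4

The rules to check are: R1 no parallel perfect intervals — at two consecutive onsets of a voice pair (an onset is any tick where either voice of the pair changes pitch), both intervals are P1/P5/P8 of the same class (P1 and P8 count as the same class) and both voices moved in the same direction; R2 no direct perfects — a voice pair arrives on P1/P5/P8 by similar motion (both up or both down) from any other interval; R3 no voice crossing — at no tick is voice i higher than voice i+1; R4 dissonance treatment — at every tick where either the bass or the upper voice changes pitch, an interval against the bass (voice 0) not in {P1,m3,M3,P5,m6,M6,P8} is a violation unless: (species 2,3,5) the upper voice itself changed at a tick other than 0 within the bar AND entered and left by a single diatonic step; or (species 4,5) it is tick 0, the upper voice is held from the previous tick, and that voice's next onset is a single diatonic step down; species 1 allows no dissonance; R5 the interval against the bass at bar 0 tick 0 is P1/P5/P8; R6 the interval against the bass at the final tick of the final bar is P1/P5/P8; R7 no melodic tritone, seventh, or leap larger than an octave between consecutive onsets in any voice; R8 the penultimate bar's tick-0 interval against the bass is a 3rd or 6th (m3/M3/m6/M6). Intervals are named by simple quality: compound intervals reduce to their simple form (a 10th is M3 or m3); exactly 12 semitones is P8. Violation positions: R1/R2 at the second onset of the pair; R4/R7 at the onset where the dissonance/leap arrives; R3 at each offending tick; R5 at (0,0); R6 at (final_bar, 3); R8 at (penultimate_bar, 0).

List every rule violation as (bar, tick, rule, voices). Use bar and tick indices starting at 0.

(0, 0, R3, (2, 3))
(0, 0, R5, (0, 3))
(0, 1, R3, (2, 3))
(0, 2, R3, (2, 3))
(0, 3, R3, (2, 3))
(1, 0, R2, (1, 3))
(1, 0, R3, (2, 3))
(1, 0, R4, (0, 2))
(1, 0, R4, (0, 3))
(1, 1, R3, (2, 3))
(1, 2, R3, (2, 3))
(1, 3, R3, (2, 3))
(2, 0, R3, (2, 3))
(2, 0, R4, (0, 3))
(2, 1, R3, (2, 3))
(2, 2, R3, (2, 3))
(2, 3, R3, (2, 3))
(3, 0, R2, (0, 3))
(3, 0, R3, (2, 3))
(3, 0, R4, (0, 2))
(3, 0, R7, (1,))
(3, 0, R7, (2,))
(3, 1, R3, (2, 3))
(3, 2, R3, (2, 3))
(3, 3, R3, (2, 3))
(4, 0, R2, (0, 3))
(4, 0, R2, (1, 2))
(4, 0, R3, (2, 3))
(4, 0, R8, (0, 3))
(4, 1, R3, (2, 3))
(4, 2, R3, (2, 3))
(4, 3, R3, (2, 3))
(5, 0, R1, (1, 2))
(5, 0, R3, (2, 3))
(5, 1, R3, (2, 3))
(5, 2, R3, (2, 3))
(5, 3, R3, (2, 3))
(5, 3, R6, (0, 3))

bar 0: v0=A3 v1=A4 v2=E5 v3=C5 downbeat m3
bar 1: v0=C4 v1=E4 v2=D5 v3=B4 downbeat M7
bar 2: v0=A3 v1=C5 v2=E5 v3=G4 downbeat m7
bar 3: v0=G3 v1=B3 v2=F4 v3=D4 downbeat P5
bar 4: v0=B3 v1=G4 v2=D5 v3=B4 downbeat P8
bar 5: v0=A3 v1=A4 v2=E5 v3=C5 downbeat m3
  -> R3 @ bar 0 tick 0 v(2, 3): E5 above C5
  -> R5 @ bar 0 tick 0 v(0, 3): opens on m3
  -> R3 @ bar 0 tick 1 v(2, 3): E5 above C5
  -> R3 @ bar 0 tick 2 v(2, 3): E5 above C5
  -> R3 @ bar 0 tick 3 v(2, 3): E5 above C5
  -> R2 @ bar 1 tick 0 v(1, 3): A4/C5 m3 -> E4/B4 P5 similar
  -> R3 @ bar 1 tick 0 v(2, 3): D5 above B4
  -> R4 @ bar 1 tick 0 v(0, 2): C4/D5 M2 untreated
  -> R4 @ bar 1 tick 0 v(0, 3): C4/B4 M7 untreated
  -> R3 @ bar 1 tick 1 v(2, 3): D5 above B4
  -> R3 @ bar 1 tick 2 v(2, 3): D5 above B4
  -> R3 @ bar 1 tick 3 v(2, 3): D5 above B4
  -> R3 @ bar 2 tick 0 v(2, 3): E5 above G4
  -> R4 @ bar 2 tick 0 v(0, 3): A3/G4 m7 untreated
  -> R3 @ bar 2 tick 1 v(2, 3): E5 above G4
  -> R3 @ bar 2 tick 2 v(2, 3): E5 above G4
  -> R3 @ bar 2 tick 3 v(2, 3): E5 above G4
  -> R2 @ bar 3 tick 0 v(0, 3): A3/G4 m7 -> G3/D4 P5 similar
  -> R3 @ bar 3 tick 0 v(2, 3): F4 above D4
  -> R4 @ bar 3 tick 0 v(0, 2): G3/F4 m7 untreated
  -> R7 @ bar 3 tick 0 v(1,): C5->B3 leap 13st
  -> R7 @ bar 3 tick 0 v(2,): E5->F4 leap 11st
  -> R3 @ bar 3 tick 1 v(2, 3): F4 above D4
  -> R3 @ bar 3 tick 2 v(2, 3): F4 above D4
  -> R3 @ bar 3 tick 3 v(2, 3): F4 above D4
  -> R2 @ bar 4 tick 0 v(0, 3): G3/D4 P5 -> B3/B4 P8 similar
  -> R2 @ bar 4 tick 0 v(1, 2): B3/F4 TT -> G4/D5 P5 similar
  -> R3 @ bar 4 tick 0 v(2, 3): D5 above B4
  -> R8 @ bar 4 tick 0 v(0, 3): penult P8 not 3rd/6th
  -> R3 @ bar 4 tick 1 v(2, 3): D5 above B4
  -> R3 @ bar 4 tick 2 v(2, 3): D5 above B4
  -> R3 @ bar 4 tick 3 v(2, 3): D5 above B4
  -> R1 @ bar 5 tick 0 v(1, 2): G4/D5 P5 -> A4/E5 P5 similar
  -> R3 @ bar 5 tick 0 v(2, 3): E5 above C5
  -> R3 @ bar 5 tick 1 v(2, 3): E5 above C5
  -> R3 @ bar 5 tick 2 v(2, 3): E5 above C5
  -> R3 @ bar 5 tick 3 v(2, 3): E5 above C5
  -> R6 @ bar 5 tick 3 v(0, 3): closes on m3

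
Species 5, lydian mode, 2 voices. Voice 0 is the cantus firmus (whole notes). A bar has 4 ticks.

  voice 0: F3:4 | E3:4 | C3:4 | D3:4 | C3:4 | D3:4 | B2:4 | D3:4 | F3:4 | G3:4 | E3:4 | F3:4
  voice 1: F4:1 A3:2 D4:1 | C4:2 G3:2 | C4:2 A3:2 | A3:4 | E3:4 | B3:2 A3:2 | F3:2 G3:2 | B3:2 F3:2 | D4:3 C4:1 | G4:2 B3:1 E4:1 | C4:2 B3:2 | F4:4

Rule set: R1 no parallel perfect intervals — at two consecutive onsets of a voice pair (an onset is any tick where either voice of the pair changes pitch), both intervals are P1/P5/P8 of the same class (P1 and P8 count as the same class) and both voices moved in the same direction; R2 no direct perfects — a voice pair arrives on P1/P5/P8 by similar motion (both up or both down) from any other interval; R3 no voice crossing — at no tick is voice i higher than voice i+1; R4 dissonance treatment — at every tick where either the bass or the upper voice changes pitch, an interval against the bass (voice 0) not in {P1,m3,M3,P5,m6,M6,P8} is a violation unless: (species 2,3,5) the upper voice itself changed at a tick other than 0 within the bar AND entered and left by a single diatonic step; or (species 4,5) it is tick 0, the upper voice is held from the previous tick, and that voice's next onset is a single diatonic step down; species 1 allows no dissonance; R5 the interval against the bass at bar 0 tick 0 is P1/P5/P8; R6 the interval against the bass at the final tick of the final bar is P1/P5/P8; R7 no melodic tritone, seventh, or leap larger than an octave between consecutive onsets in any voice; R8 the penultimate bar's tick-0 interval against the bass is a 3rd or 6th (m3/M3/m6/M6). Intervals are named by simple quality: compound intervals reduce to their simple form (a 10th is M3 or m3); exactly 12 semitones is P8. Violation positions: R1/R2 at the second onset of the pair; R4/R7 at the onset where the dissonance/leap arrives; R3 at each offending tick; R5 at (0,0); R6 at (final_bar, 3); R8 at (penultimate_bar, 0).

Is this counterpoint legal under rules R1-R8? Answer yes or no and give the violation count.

bar 0: v0=F3 v1=F4 (P8)
bar 1: v0=E3 v1=C4 (m6)
bar 2: v0=C3 v1=C4 (P8)
bar 3: v0=D3 v1=A3 (P5)
bar 4: v0=C3 v1=E3 (M3)
bar 5: v0=D3 v1=B3 (M6)
bar 6: v0=B2 v1=F3 (TT)
bar 7: v0=D3 v1=B3 (M6)
bar 8: v0=F3 v1=D4 (M6)
bar 9: v0=G3 v1=G4 (P8)
bar 10: v0=E3 v1=C4 (m6)
bar 11: v0=F3 v1=F4 (P8)
  R4 @ bar6.0: B2/F3 TT untreated
  R7 @ bar7.2: B3->F3 leap 6st
  R2 @ bar9.0: F3/C4 P5 -> G3/G4 P8 similar
  R2 @ bar11.0: E3/B3 P5 -> F3/F4 P8 similar
  R7 @ bar11.0: B3->F4 leap 6st

No (5 violations)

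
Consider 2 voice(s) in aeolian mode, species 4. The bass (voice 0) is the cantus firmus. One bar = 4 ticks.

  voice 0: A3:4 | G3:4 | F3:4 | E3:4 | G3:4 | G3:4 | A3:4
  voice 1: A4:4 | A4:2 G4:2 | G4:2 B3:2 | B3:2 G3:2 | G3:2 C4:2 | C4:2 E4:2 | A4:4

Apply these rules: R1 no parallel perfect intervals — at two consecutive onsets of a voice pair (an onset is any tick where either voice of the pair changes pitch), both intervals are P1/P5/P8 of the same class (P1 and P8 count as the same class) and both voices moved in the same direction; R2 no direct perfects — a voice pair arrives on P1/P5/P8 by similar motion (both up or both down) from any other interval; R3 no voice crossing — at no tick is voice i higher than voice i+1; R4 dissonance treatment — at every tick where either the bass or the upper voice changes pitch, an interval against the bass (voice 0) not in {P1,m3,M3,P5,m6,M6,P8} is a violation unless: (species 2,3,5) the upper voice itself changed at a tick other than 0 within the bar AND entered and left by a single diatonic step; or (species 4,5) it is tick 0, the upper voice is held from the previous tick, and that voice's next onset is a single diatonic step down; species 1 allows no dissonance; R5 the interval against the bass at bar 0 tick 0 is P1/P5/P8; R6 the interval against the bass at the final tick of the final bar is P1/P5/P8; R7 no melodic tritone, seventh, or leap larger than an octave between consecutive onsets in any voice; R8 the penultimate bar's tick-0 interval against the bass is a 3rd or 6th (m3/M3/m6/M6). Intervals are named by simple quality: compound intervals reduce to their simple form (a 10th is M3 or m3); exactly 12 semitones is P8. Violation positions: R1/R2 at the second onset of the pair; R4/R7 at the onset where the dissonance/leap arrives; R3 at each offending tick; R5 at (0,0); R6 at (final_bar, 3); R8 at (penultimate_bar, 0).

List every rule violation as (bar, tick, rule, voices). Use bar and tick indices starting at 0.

bar 0: v0=A3 v1=A4 downbeat P8
bar 1: v0=G3 v1=A4 downbeat M2
bar 2: v0=F3 v1=G4 downbeat M2
bar 3: v0=E3 v1=B3 downbeat P5
bar 4: v0=G3 v1=G3 downbeat P1
bar 5: v0=G3 v1=C4 downbeat P4
bar 6: v0=A3 v1=A4 downbeat P8
  -> R4 @ bar 2 tick 0 v(0, 1): F3/G4 M2 untreated
  -> R4 @ bar 2 tick 2 v(0, 1): F3/B3 TT untreated
  -> R4 @ bar 4 tick 2 v(0, 1): G3/C4 P4 untreated
  -> R8 @ bar 5 tick 0 v(0, 1): penult P4 not 3rd/6th
  -> R2 @ bar 6 tick 0 v(0, 1): G3/E4 M6 -> A3/A4 P8 similar

(2, 0, R4, (0, 1))
(2, 2, R4, (0, 1))
(4, 2, R4, (0, 1))
(5, 0, R8, (0, 1))
(6, 0, R2, (0, 1))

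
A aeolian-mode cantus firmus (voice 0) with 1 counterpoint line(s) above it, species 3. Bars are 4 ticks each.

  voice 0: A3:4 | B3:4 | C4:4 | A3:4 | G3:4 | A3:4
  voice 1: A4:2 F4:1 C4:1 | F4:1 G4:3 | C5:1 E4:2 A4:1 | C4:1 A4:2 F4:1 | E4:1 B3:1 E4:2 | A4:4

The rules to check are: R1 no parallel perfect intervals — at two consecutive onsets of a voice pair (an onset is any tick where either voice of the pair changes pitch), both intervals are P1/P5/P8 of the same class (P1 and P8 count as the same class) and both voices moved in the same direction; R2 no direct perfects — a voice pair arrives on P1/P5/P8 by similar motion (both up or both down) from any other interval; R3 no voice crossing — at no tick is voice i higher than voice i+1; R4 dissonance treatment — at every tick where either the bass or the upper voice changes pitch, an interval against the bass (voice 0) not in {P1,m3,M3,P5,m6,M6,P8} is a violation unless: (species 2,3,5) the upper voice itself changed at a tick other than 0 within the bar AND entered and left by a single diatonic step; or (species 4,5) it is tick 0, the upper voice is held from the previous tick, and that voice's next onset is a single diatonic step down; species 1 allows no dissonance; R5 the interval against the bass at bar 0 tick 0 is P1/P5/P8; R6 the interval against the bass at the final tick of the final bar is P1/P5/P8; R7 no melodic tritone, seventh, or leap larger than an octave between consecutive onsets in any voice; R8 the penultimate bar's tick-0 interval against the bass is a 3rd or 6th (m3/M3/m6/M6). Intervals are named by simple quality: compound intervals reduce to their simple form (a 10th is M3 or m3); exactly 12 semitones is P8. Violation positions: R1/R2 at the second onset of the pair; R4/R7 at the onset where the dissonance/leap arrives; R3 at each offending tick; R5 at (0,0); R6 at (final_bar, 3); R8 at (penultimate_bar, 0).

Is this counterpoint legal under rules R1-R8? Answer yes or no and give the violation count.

bar 0: v0=A3 v1=A4 (P8)
bar 1: v0=B3 v1=F4 (TT)
bar 2: v0=C4 v1=C5 (P8)
bar 3: v0=A3 v1=C4 (m3)
bar 4: v0=G3 v1=E4 (M6)
bar 5: v0=A3 v1=A4 (P8)
  R4 @ bar1.0: B3/F4 TT untreated
  R2 @ bar2.0: B3/G4 m6 -> C4/C5 P8 similar
  R2 @ bar5.0: G3/E4 M6 -> A3/A4 P8 similar

No (3 violations)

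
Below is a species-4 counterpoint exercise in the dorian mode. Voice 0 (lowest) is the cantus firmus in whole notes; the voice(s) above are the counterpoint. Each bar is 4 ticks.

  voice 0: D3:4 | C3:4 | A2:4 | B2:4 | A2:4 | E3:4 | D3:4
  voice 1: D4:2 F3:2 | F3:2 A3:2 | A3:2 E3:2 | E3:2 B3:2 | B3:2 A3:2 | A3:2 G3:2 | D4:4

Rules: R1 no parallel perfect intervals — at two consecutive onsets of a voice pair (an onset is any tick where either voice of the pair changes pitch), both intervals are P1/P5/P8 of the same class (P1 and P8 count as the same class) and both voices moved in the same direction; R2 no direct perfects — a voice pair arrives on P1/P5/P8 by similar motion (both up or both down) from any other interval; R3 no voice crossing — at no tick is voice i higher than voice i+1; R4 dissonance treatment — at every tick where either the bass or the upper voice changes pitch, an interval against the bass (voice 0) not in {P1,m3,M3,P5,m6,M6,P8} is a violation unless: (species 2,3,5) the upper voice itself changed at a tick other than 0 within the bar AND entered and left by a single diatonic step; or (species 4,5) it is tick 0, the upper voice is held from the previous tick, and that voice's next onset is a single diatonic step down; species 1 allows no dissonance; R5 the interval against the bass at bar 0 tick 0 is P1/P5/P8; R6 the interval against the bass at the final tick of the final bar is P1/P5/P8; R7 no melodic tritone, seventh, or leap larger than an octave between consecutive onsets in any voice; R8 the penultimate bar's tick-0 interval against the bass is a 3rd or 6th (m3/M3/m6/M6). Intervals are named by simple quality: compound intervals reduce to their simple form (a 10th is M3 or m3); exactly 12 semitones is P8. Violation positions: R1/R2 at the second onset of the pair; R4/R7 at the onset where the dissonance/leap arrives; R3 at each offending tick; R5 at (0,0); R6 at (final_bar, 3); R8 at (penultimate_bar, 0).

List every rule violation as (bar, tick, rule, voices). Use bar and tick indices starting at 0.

(1, 0, R4, (0, 1))
(3, 0, R4, (0, 1))
(5, 0, R8, (0, 1))

bar 0: v0=D3 v1=D4 downbeat P8
bar 1: v0=C3 v1=F3 downbeat P4
bar 2: v0=A2 v1=A3 downbeat P8
bar 3: v0=B2 v1=E3 downbeat P4
bar 4: v0=A2 v1=B3 downbeat M2
bar 5: v0=E3 v1=A3 downbeat P4
bar 6: v0=D3 v1=D4 downbeat P8
  -> R4 @ bar 1 tick 0 v(0, 1): C3/F3 P4 untreated
  -> R4 @ bar 3 tick 0 v(0, 1): B2/E3 P4 untreated
  -> R8 @ bar 5 tick 0 v(0, 1): penult P4 not 3rd/6th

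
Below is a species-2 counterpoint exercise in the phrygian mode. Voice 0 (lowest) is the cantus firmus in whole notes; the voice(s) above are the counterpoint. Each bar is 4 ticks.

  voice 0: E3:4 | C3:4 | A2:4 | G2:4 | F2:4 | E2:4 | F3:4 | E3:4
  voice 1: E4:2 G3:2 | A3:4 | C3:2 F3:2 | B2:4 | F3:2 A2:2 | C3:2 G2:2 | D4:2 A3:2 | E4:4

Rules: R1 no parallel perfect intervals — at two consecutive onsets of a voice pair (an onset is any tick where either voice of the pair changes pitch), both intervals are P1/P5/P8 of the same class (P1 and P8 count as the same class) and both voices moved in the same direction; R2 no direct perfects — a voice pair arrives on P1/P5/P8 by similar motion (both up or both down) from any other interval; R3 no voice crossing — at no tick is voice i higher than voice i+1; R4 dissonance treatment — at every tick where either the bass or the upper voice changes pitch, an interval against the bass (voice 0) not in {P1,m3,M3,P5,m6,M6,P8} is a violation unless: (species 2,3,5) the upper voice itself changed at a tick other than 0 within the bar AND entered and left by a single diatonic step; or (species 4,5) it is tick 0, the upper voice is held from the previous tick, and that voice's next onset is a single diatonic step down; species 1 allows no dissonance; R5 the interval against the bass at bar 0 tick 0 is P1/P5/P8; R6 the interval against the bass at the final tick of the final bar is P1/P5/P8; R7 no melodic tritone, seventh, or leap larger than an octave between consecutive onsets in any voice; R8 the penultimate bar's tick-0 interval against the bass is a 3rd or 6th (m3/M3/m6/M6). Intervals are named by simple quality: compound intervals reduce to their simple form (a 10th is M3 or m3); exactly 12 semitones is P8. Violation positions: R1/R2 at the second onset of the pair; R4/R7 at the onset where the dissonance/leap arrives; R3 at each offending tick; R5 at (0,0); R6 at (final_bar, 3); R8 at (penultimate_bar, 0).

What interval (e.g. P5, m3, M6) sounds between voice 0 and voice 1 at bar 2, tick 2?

voice 0=A2 voice 1=F3 -> m6

m6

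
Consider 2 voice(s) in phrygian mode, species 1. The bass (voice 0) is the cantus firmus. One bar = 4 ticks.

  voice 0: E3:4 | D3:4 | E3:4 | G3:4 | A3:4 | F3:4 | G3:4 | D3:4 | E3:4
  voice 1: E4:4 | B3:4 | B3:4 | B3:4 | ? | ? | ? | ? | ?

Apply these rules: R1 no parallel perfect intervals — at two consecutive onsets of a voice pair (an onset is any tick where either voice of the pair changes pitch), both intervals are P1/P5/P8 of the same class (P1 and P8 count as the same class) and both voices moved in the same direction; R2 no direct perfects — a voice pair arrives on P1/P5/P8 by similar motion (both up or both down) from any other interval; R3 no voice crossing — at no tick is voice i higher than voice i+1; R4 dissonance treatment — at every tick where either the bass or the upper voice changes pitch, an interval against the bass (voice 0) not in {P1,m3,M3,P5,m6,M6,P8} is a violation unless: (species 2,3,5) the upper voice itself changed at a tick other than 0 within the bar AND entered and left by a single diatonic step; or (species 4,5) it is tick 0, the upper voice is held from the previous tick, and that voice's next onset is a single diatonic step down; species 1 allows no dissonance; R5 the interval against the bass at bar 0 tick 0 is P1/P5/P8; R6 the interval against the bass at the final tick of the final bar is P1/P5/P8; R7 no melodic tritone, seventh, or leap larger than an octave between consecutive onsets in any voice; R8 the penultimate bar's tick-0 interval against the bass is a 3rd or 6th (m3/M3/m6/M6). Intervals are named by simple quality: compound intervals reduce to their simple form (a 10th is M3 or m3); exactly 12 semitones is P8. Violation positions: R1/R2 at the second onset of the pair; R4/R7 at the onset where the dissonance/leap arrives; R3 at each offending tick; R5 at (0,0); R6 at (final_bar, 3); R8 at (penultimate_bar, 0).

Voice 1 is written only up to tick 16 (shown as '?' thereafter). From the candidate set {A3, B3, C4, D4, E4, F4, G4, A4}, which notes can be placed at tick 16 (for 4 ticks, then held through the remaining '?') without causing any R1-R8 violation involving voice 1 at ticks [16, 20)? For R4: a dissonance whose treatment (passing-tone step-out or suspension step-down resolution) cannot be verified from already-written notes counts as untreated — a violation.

{A3, C4}

A3: legal
B3: violates R4
C4: legal
D4: violates R4
E4: violates R2
F4: violates R7
G4: violates R4
A4: violates R2,R7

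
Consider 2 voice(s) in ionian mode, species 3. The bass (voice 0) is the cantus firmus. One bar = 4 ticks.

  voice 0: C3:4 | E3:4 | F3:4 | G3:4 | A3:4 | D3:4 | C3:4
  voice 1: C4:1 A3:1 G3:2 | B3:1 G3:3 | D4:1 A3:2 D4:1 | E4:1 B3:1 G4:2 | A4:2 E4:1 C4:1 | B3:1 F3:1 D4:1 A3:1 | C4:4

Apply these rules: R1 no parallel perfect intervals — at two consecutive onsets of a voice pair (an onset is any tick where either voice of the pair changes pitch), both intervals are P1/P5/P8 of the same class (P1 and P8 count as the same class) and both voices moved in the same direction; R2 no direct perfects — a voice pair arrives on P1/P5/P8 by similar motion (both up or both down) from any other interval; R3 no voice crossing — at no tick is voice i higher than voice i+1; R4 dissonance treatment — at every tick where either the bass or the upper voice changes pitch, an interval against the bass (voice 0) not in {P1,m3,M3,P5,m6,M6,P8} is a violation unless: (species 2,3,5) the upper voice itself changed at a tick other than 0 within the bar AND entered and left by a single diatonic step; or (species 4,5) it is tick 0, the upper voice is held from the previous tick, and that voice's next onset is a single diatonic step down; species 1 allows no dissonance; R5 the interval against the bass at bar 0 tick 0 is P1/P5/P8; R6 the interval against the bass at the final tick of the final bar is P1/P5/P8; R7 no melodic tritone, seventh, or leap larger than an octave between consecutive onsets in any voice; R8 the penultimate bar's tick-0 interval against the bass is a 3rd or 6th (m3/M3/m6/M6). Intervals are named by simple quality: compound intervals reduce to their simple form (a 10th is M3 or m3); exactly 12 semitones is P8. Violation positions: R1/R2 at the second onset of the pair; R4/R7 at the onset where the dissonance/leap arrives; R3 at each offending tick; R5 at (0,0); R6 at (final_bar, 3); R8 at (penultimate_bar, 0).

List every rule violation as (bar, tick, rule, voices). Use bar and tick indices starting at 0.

bar 0: v0=C3 v1=C4 downbeat P8
bar 1: v0=E3 v1=B3 downbeat P5
bar 2: v0=F3 v1=D4 downbeat M6
bar 3: v0=G3 v1=E4 downbeat M6
bar 4: v0=A3 v1=A4 downbeat P8
bar 5: v0=D3 v1=B3 downbeat M6
bar 6: v0=C3 v1=C4 downbeat P8
  -> R1 @ bar 1 tick 0 v(0, 1): C3/G3 P5 -> E3/B3 P5 similar
  -> R1 @ bar 4 tick 0 v(0, 1): G3/G4 P8 -> A3/A4 P8 similar
  -> R7 @ bar 5 tick 1 v(1,): B3->F3 leap 6st

(1, 0, R1, (0, 1))
(4, 0, R1, (0, 1))
(5, 1, R7, (1,))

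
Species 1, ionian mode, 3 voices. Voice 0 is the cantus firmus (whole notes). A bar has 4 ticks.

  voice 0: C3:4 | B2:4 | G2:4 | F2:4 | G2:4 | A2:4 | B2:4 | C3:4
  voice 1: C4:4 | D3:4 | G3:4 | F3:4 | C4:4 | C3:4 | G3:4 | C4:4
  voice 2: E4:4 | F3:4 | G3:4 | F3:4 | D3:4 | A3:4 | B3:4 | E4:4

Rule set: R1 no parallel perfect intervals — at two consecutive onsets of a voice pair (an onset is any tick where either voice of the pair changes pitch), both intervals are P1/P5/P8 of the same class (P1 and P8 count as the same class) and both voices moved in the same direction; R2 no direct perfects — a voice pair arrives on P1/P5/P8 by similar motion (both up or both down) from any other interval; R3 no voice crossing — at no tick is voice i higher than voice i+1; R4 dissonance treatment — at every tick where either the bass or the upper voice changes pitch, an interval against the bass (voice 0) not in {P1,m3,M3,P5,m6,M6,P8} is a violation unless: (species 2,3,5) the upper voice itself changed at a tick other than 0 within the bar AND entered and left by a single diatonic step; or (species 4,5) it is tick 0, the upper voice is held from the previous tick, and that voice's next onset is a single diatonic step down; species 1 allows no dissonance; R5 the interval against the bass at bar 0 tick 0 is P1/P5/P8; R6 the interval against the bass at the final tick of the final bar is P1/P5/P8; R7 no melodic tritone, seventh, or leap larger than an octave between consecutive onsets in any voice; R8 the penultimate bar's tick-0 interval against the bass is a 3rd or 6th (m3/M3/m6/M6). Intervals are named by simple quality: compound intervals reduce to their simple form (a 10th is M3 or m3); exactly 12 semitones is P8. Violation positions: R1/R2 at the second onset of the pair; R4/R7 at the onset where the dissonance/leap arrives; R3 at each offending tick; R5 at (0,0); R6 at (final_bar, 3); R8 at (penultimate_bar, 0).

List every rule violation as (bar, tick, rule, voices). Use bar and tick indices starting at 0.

(0, 0, R5, (0, 2))
(1, 0, R4, (0, 2))
(1, 0, R7, (1,))
(1, 0, R7, (2,))
(2, 0, R2, (1, 2))
(3, 0, R1, (0, 1))
(3, 0, R1, (0, 2))
(3, 0, R1, (1, 2))
(4, 0, R3, (1, 2))
(4, 0, R4, (0, 1))
(4, 1, R3, (1, 2))
(4, 2, R3, (1, 2))
(4, 3, R3, (1, 2))
(5, 0, R2, (0, 2))
(6, 0, R1, (0, 2))
(6, 0, R8, (0, 2))
(7, 0, R2, (0, 1))
(7, 3, R6, (0, 2))

bar 0: v0=C3 v1=C4 v2=E4 downbeat M3
bar 1: v0=B2 v1=D3 v2=F3 downbeat TT
bar 2: v0=G2 v1=G3 v2=G3 downbeat P8
bar 3: v0=F2 v1=F3 v2=F3 downbeat P8
bar 4: v0=G2 v1=C4 v2=D3 downbeat P5
bar 5: v0=A2 v1=C3 v2=A3 downbeat P8
bar 6: v0=B2 v1=G3 v2=B3 downbeat P8
bar 7: v0=C3 v1=C4 v2=E4 downbeat M3
  -> R5 @ bar 0 tick 0 v(0, 2): opens on M3
  -> R4 @ bar 1 tick 0 v(0, 2): B2/F3 TT untreated
  -> R7 @ bar 1 tick 0 v(1,): C4->D3 leap 10st
  -> R7 @ bar 1 tick 0 v(2,): E4->F3 leap 11st
  -> R2 @ bar 2 tick 0 v(1, 2): D3/F3 m3 -> G3/G3 P1 similar
  -> R1 @ bar 3 tick 0 v(0, 1): G2/G3 P8 -> F2/F3 P8 similar
  -> R1 @ bar 3 tick 0 v(0, 2): G2/G3 P8 -> F2/F3 P8 similar
  -> R1 @ bar 3 tick 0 v(1, 2): G3/G3 P1 -> F3/F3 P1 similar
  -> R3 @ bar 4 tick 0 v(1, 2): C4 above D3
  -> R4 @ bar 4 tick 0 v(0, 1): G2/C4 P4 untreated
  -> R3 @ bar 4 tick 1 v(1, 2): C4 above D3
  -> R3 @ bar 4 tick 2 v(1, 2): C4 above D3
  -> R3 @ bar 4 tick 3 v(1, 2): C4 above D3
  -> R2 @ bar 5 tick 0 v(0, 2): G2/D3 P5 -> A2/A3 P8 similar
  -> R1 @ bar 6 tick 0 v(0, 2): A2/A3 P8 -> B2/B3 P8 similar
  -> R8 @ bar 6 tick 0 v(0, 2): penult P8 not 3rd/6th
  -> R2 @ bar 7 tick 0 v(0, 1): B2/G3 m6 -> C3/C4 P8 similar
  -> R6 @ bar 7 tick 3 v(0, 2): closes on M3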